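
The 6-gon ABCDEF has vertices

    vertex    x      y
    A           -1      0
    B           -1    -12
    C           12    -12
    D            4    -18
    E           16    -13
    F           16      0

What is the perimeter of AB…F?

78

|AB| = √((0)² + (-12)²) = √144 = 12
|BC| = √((13)² + (0)²) = √169 = 13
|CD| = √((-8)² + (-6)²) = √100 = 10
|DE| = √((12)² + (5)²) = √169 = 13
|EF| = √((0)² + (13)²) = √169 = 13
|FA| = √((-17)² + (0)²) = √289 = 17
Perimeter = 12 + 13 + 10 + 13 + 13 + 17 = 78.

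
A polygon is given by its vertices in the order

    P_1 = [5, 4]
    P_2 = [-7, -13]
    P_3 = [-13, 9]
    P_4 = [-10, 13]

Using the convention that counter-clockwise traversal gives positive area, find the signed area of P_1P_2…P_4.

Apply Gauss's area formula: 2A = Σ (x_i·y_{i+1} − x_{i+1}·y_i), indices taken mod 4.
Cross-terms: -37, -232, -79, -105  ⇒  Σ = -453
Signed area = Σ/2 = -226.5 (negative ⇒ clockwise traversal).

-226.5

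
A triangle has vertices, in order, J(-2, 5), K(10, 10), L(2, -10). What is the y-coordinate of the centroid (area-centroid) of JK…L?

5/3

Apply the shoelace (surveyor's) formula. First the cross-terms c_i = x_i·y_{i+1} − x_{i+1}·y_i:
  -70, -120, -10  ⇒  2A = -200, A = -100.
Then Σ (y_i + y_{i+1})·c_i = -1000, so ȳ = -1000 / (6·(-100)) = 5/3.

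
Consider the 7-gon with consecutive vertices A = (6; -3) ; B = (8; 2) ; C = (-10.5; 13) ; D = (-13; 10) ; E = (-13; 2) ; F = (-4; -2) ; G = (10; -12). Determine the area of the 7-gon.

236.5

Apply Gauss's area formula: 2A = Σ (x_i·y_{i+1} − x_{i+1}·y_i), indices taken mod 7.
Cross-terms: 36, 125, 64, 104, 34, 68, 42  ⇒  Σ = 473
Area = |Σ|/2 = 236.5.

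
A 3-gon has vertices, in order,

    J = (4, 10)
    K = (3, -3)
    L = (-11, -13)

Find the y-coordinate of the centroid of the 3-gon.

Apply the shoelace formula. First the cross-terms c_i = x_i·y_{i+1} − x_{i+1}·y_i:
  -42, -72, -58  ⇒  2A = -172, A = -86.
Then Σ (y_i + y_{i+1})·c_i = 1032, so ȳ = 1032 / (6·(-86)) = -2.

-2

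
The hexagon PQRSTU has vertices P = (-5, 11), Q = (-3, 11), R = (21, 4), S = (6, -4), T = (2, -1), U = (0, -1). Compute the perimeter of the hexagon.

64

|PQ| = √((2)² + (0)²) = √4 = 2
|QR| = √((24)² + (-7)²) = √625 = 25
|RS| = √((-15)² + (-8)²) = √289 = 17
|ST| = √((-4)² + (3)²) = √25 = 5
|TU| = √((-2)² + (0)²) = √4 = 2
|UP| = √((-5)² + (12)²) = √169 = 13
Perimeter = 2 + 25 + 17 + 5 + 2 + 13 = 64.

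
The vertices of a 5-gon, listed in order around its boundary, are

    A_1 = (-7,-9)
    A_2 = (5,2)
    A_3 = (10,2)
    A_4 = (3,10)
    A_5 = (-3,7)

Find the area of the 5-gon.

Σ = (31) + (-10) + (94) + (51) + (76) = 242
Area = |Σ|/2 = 121.

121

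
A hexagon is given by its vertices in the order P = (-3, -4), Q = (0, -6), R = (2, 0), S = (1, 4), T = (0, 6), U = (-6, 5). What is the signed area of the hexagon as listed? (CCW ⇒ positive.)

59.5

Cross-terms: 18, 12, 8, 6, 36, 39  ⇒  Σ = 119
Signed area = Σ/2 = 59.5 (positive ⇒ counter-clockwise traversal).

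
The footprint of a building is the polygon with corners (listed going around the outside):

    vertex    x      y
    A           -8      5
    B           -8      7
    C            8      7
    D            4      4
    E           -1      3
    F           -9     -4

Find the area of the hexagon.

A→B: (-8)(7) − (-8)(5) = -16
B→C: (-8)(7) − (8)(7) = -112
C→D: (8)(4) − (4)(7) = 4
D→E: (4)(3) − (-1)(4) = 16
E→F: (-1)(-4) − (-9)(3) = 31
F→A: (-9)(5) − (-8)(-4) = -77
Σ = -154
Area = |Σ|/2 = 77.

77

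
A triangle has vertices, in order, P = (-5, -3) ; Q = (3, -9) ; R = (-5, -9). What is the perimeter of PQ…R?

|PQ| = √((8)² + (-6)²) = √100 = 10
|QR| = √((-8)² + (0)²) = √64 = 8
|RP| = √((0)² + (6)²) = √36 = 6
Perimeter = 10 + 8 + 6 = 24.

24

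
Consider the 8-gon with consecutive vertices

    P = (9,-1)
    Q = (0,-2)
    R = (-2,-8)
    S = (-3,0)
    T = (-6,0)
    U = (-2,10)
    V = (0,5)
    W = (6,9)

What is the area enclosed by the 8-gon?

116.5

P→Q: (9)(-2) − (0)(-1) = -18
Q→R: (0)(-8) − (-2)(-2) = -4
R→S: (-2)(0) − (-3)(-8) = -24
S→T: (-3)(0) − (-6)(0) = 0
T→U: (-6)(10) − (-2)(0) = -60
U→V: (-2)(5) − (0)(10) = -10
V→W: (0)(9) − (6)(5) = -30
W→P: (6)(-1) − (9)(9) = -87
Σ = -233
Area = |Σ|/2 = 116.5.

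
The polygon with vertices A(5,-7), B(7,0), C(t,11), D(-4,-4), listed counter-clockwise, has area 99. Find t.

The doubled signed area Σ (x_i y_{i+1} − x_{i+1} y_i) is linear in t.
With t=0 it equals 218; the coefficient of t is -4 (from the two edges through C).
So -4·t + 218 = 2·99 = 198 ⇒ t = 5.

5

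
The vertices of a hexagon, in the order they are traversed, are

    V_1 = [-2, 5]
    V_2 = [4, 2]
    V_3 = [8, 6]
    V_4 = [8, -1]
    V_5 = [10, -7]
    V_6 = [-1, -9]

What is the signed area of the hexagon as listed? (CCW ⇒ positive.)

Apply Gauss's area formula: 2A = Σ (x_i·y_{i+1} − x_{i+1}·y_i), indices taken mod 6.
Σ = (-24) + (8) + (-56) + (-46) + (-97) + (-23) = -238
Signed area = Σ/2 = -119 (negative ⇒ clockwise traversal).

-119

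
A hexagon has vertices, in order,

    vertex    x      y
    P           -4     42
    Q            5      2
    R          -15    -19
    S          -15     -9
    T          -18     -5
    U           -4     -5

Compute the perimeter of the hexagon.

|PQ| = √((9)² + (-40)²) = √1681 = 41
|QR| = √((-20)² + (-21)²) = √841 = 29
|RS| = √((0)² + (10)²) = √100 = 10
|ST| = √((-3)² + (4)²) = √25 = 5
|TU| = √((14)² + (0)²) = √196 = 14
|UP| = √((0)² + (47)²) = √2209 = 47
Perimeter = 41 + 29 + 10 + 5 + 14 + 47 = 146.

146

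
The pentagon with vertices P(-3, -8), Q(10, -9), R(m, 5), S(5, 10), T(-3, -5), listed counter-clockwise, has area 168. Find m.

10

The doubled signed area Σ (x_i y_{i+1} − x_{i+1} y_i) is linear in m.
With m=0 it equals 146; the coefficient of m is 19 (from the two edges through R).
So 19·m + 146 = 2·168 = 336 ⇒ m = 10.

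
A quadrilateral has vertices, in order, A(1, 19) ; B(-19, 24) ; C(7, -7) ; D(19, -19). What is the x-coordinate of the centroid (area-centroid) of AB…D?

109/219

Apply the shoelace (surveyor's) formula. First the cross-terms c_i = x_i·y_{i+1} − x_{i+1}·y_i:
  385, -35, 0, 380  ⇒  2A = 730, A = 365.
Then Σ (x_i + x_{i+1})·c_i = 1090, so x̄ = 1090 / (6·365) = 109/219.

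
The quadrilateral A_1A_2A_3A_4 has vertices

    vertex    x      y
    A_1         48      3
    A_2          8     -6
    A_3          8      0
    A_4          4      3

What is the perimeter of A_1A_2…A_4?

96

|A_1A_2| = √((-40)² + (-9)²) = √1681 = 41
|A_2A_3| = √((0)² + (6)²) = √36 = 6
|A_3A_4| = √((-4)² + (3)²) = √25 = 5
|A_4A_1| = √((44)² + (0)²) = √1936 = 44
Perimeter = 41 + 6 + 5 + 44 = 96.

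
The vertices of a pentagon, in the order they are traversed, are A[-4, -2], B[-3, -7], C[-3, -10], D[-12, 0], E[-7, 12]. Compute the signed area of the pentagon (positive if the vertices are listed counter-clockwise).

Apply the shoelace formula: 2A = Σ (x_i·y_{i+1} − x_{i+1}·y_i), indices taken mod 5.
Σ = (22) + (9) + (-120) + (-144) + (62) = -171
Signed area = Σ/2 = -85.5 (negative ⇒ clockwise traversal).

-85.5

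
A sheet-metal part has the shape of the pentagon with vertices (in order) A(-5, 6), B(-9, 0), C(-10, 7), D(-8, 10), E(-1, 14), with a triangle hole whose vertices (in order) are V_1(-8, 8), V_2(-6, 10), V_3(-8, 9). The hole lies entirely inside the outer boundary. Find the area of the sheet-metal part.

44.5

Outer boundary:
Apply the shoelace formula: 2A = Σ (x_i·y_{i+1} − x_{i+1}·y_i), indices taken mod 5.
Σ = (54) + (-63) + (-44) + (-102) + (64) = -91
Area = |Σ|/2 = 45.5.
Hole:
V_1→V_2: (-8)(10) − (-6)(8) = -32
V_2→V_3: (-6)(9) − (-8)(10) = 26
V_3→V_1: (-8)(8) − (-8)(9) = 8
Σ = 2
Area = |Σ|/2 = 1.
Net area = 45.5 − 1 = 44.5.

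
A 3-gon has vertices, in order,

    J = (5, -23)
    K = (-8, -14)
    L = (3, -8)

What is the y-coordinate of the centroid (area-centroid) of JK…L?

Apply Gauss's area formula. First the cross-terms c_i = x_i·y_{i+1} − x_{i+1}·y_i:
  -254, 106, -29  ⇒  2A = -177, A = -88.5.
Then Σ (y_i + y_{i+1})·c_i = 7965, so ȳ = 7965 / (6·(-88.5)) = -15.

-15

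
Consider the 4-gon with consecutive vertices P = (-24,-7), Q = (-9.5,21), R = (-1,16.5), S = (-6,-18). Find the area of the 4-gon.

Apply the shoelace formula: 2A = Σ (x_i·y_{i+1} − x_{i+1}·y_i), indices taken mod 4.
Σ = (-570.5) + (-135.75) + (117) + (-390) = -979.25
Area = |Σ|/2 = 489.625.

489.625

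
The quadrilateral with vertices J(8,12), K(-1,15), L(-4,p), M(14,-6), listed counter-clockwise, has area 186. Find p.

The doubled signed area Σ (x_i y_{i+1} − x_{i+1} y_i) is linear in p.
With p=0 it equals 432; the coefficient of p is -15 (from the two edges through L).
So -15·p + 432 = 2·186 = 372 ⇒ p = 4.

4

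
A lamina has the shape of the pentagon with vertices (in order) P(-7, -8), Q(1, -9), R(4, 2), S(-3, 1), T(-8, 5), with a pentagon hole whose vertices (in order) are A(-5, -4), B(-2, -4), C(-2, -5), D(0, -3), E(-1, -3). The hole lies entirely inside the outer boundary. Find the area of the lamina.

102.5

Outer boundary:
Apply the shoelace (surveyor's) formula: 2A = Σ (x_i·y_{i+1} − x_{i+1}·y_i), indices taken mod 5.
Σ = (71) + (38) + (10) + (-7) + (99) = 211
Area = |Σ|/2 = 105.5.
Hole:
Σ = (12) + (2) + (6) + (-3) + (-11) = 6
Area = |Σ|/2 = 3.
Net area = 105.5 − 3 = 102.5.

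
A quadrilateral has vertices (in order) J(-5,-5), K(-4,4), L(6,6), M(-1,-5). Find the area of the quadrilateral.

66

Apply the shoelace formula: 2A = Σ (x_i·y_{i+1} − x_{i+1}·y_i), indices taken mod 4.
Cross-terms: -40, -48, -24, -20  ⇒  Σ = -132
Area = |Σ|/2 = 66.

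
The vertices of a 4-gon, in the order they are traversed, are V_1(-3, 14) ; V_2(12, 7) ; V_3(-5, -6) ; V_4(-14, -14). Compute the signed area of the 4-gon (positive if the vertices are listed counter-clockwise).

Apply the shoelace (surveyor's) formula: 2A = Σ (x_i·y_{i+1} − x_{i+1}·y_i), indices taken mod 4.
Σ = (-189) + (-37) + (-14) + (-238) = -478
Signed area = Σ/2 = -239 (negative ⇒ clockwise traversal).

-239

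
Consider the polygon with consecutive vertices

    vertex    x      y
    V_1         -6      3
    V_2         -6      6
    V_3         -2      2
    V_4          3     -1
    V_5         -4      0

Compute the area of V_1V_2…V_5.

Cross-terms: -18, 0, -4, -4, -12  ⇒  Σ = -38
Area = |Σ|/2 = 19.

19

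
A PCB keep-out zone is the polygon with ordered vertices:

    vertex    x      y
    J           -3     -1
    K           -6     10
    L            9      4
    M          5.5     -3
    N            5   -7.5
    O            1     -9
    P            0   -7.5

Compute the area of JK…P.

146.375

Apply the shoelace (surveyor's) formula: 2A = Σ (x_i·y_{i+1} − x_{i+1}·y_i), indices taken mod 7.
Σ = (-36) + (-114) + (-49) + (-26.25) + (-37.5) + (-7.5) + (-22.5) = -292.75
Area = |Σ|/2 = 146.375.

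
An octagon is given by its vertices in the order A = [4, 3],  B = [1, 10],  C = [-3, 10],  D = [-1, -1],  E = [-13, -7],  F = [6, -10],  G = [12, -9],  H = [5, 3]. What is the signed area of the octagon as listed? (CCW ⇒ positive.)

Cross-terms: 37, 40, 13, -6, 172, 66, 81, 3  ⇒  Σ = 406
Signed area = Σ/2 = 203 (positive ⇒ counter-clockwise traversal).

203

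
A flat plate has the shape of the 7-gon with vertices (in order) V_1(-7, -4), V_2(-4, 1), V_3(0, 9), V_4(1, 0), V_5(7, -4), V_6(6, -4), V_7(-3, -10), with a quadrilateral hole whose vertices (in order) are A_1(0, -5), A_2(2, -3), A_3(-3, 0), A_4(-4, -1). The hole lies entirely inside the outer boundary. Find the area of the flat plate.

91

Outer boundary:
Σ = (-23) + (-36) + (-9) + (-4) + (-4) + (-72) + (-58) = -206
Area = |Σ|/2 = 103.
Hole:
A_1→A_2: (0)(-3) − (2)(-5) = 10
A_2→A_3: (2)(0) − (-3)(-3) = -9
A_3→A_4: (-3)(-1) − (-4)(0) = 3
A_4→A_1: (-4)(-5) − (0)(-1) = 20
Σ = 24
Area = |Σ|/2 = 12.
Net area = 103 − 12 = 91.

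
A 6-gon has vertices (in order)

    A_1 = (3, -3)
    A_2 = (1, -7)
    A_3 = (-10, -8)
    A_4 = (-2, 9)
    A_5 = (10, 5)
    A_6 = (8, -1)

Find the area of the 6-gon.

186.5

Apply the shoelace formula: 2A = Σ (x_i·y_{i+1} − x_{i+1}·y_i), indices taken mod 6.
Σ = (-18) + (-78) + (-106) + (-100) + (-50) + (-21) = -373
Area = |Σ|/2 = 186.5.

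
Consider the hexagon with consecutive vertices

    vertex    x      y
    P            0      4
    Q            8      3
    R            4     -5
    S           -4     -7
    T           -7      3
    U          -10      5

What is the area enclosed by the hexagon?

Apply the shoelace (surveyor's) formula: 2A = Σ (x_i·y_{i+1} − x_{i+1}·y_i), indices taken mod 6.
P→Q: (0)(3) − (8)(4) = -32
Q→R: (8)(-5) − (4)(3) = -52
R→S: (4)(-7) − (-4)(-5) = -48
S→T: (-4)(3) − (-7)(-7) = -61
T→U: (-7)(5) − (-10)(3) = -5
U→P: (-10)(4) − (0)(5) = -40
Σ = -238
Area = |Σ|/2 = 119.

119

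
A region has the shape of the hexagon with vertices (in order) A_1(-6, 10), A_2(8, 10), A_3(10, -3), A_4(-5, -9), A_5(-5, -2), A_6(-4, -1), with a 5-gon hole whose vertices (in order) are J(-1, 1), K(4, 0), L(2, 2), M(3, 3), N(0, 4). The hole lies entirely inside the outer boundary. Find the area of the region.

216.5

Outer boundary:
Apply Gauss's area formula: 2A = Σ (x_i·y_{i+1} − x_{i+1}·y_i), indices taken mod 6.
A_1→A_2: (-6)(10) − (8)(10) = -140
A_2→A_3: (8)(-3) − (10)(10) = -124
A_3→A_4: (10)(-9) − (-5)(-3) = -105
A_4→A_5: (-5)(-2) − (-5)(-9) = -35
A_5→A_6: (-5)(-1) − (-4)(-2) = -3
A_6→A_1: (-4)(10) − (-6)(-1) = -46
Σ = -453
Area = |Σ|/2 = 226.5.
Hole:
Apply the shoelace (surveyor's) formula: 2A = Σ (x_i·y_{i+1} − x_{i+1}·y_i), indices taken mod 5.
J→K: (-1)(0) − (4)(1) = -4
K→L: (4)(2) − (2)(0) = 8
L→M: (2)(3) − (3)(2) = 0
M→N: (3)(4) − (0)(3) = 12
N→J: (0)(1) − (-1)(4) = 4
Σ = 20
Area = |Σ|/2 = 10.
Net area = 226.5 − 10 = 216.5.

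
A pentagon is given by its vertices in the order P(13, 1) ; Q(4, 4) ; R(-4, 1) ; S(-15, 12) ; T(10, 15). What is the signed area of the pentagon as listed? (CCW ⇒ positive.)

-247.5

Apply the shoelace formula: 2A = Σ (x_i·y_{i+1} − x_{i+1}·y_i), indices taken mod 5.
Σ = (48) + (20) + (-33) + (-345) + (-185) = -495
Signed area = Σ/2 = -247.5 (negative ⇒ clockwise traversal).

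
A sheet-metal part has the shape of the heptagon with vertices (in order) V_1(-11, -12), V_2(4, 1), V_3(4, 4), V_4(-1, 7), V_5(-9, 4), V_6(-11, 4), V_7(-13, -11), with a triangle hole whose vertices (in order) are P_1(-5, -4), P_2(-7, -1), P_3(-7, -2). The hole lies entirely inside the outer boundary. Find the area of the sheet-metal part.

Outer boundary:
Σ = (37) + (12) + (32) + (59) + (8) + (173) + (35) = 356
Area = |Σ|/2 = 178.
Hole:
P_1→P_2: (-5)(-1) − (-7)(-4) = -23
P_2→P_3: (-7)(-2) − (-7)(-1) = 7
P_3→P_1: (-7)(-4) − (-5)(-2) = 18
Σ = 2
Area = |Σ|/2 = 1.
Net area = 178 − 1 = 177.

177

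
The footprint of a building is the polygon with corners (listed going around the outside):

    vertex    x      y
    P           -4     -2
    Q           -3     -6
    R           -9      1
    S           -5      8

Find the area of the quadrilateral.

32

Cross-terms: 18, -57, -67, 42  ⇒  Σ = -64
Area = |Σ|/2 = 32.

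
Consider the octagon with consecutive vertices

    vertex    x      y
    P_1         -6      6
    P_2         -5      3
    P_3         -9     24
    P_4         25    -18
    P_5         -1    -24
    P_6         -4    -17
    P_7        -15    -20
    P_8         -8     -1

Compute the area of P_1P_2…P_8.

Apply Gauss's area formula: 2A = Σ (x_i·y_{i+1} − x_{i+1}·y_i), indices taken mod 8.
Σ = (12) + (-93) + (-438) + (-618) + (-79) + (-175) + (-145) + (-54) = -1590
Area = |Σ|/2 = 795.

795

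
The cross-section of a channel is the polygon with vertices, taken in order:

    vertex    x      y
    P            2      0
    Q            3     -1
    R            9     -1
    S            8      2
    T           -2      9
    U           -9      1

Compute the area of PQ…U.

Apply Gauss's area formula: 2A = Σ (x_i·y_{i+1} − x_{i+1}·y_i), indices taken mod 6.
P→Q: (2)(-1) − (3)(0) = -2
Q→R: (3)(-1) − (9)(-1) = 6
R→S: (9)(2) − (8)(-1) = 26
S→T: (8)(9) − (-2)(2) = 76
T→U: (-2)(1) − (-9)(9) = 79
U→P: (-9)(0) − (2)(1) = -2
Σ = 183
Area = |Σ|/2 = 91.5.

91.5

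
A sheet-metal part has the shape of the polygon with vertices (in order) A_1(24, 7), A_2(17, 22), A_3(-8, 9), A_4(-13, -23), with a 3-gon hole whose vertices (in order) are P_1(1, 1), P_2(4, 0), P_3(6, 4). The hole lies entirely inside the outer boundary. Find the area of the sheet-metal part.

743

Outer boundary:
Apply the shoelace formula: 2A = Σ (x_i·y_{i+1} − x_{i+1}·y_i), indices taken mod 4.
Σ = (409) + (329) + (301) + (461) = 1500
Area = |Σ|/2 = 750.
Hole:
Σ = (-4) + (16) + (2) = 14
Area = |Σ|/2 = 7.
Net area = 750 − 7 = 743.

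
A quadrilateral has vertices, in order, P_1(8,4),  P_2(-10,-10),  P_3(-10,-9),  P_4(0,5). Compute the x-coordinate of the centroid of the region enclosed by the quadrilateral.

Apply the shoelace formula. First the cross-terms c_i = x_i·y_{i+1} − x_{i+1}·y_i:
  -40, -10, -50, -40  ⇒  2A = -140, A = -70.
Then Σ (x_i + x_{i+1})·c_i = 460, so x̄ = 460 / (6·(-70)) = -23/21.

-23/21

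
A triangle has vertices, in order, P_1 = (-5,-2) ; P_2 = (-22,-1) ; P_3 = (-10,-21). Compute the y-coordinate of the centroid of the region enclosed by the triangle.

Apply the shoelace (surveyor's) formula. First the cross-terms c_i = x_i·y_{i+1} − x_{i+1}·y_i:
  -39, 452, -85  ⇒  2A = 328, A = 164.
Then Σ (y_i + y_{i+1})·c_i = -7872, so ȳ = -7872 / (6·164) = -8.

-8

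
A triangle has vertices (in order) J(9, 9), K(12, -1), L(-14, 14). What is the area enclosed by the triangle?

107.5

Apply the shoelace (surveyor's) formula: 2A = Σ (x_i·y_{i+1} − x_{i+1}·y_i), indices taken mod 3.
J→K: (9)(-1) − (12)(9) = -117
K→L: (12)(14) − (-14)(-1) = 154
L→J: (-14)(9) − (9)(14) = -252
Σ = -215
Area = |Σ|/2 = 107.5.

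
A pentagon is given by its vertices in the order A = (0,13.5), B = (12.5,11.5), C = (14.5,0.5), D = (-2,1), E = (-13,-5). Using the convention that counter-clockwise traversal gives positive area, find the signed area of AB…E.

-233.125

Σ = (-168.75) + (-160.5) + (15.5) + (23) + (-175.5) = -466.25
Signed area = Σ/2 = -233.125 (negative ⇒ clockwise traversal).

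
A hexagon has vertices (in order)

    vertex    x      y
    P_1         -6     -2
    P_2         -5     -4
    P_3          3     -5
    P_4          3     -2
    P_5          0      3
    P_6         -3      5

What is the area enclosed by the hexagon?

Apply the shoelace (surveyor's) formula: 2A = Σ (x_i·y_{i+1} − x_{i+1}·y_i), indices taken mod 6.
P_1→P_2: (-6)(-4) − (-5)(-2) = 14
P_2→P_3: (-5)(-5) − (3)(-4) = 37
P_3→P_4: (3)(-2) − (3)(-5) = 9
P_4→P_5: (3)(3) − (0)(-2) = 9
P_5→P_6: (0)(5) − (-3)(3) = 9
P_6→P_1: (-3)(-2) − (-6)(5) = 36
Σ = 114
Area = |Σ|/2 = 57.

57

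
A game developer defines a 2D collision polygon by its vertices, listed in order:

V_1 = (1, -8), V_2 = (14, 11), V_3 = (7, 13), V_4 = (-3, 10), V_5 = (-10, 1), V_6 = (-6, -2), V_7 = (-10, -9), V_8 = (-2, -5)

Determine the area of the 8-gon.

273.5

Apply the shoelace formula: 2A = Σ (x_i·y_{i+1} − x_{i+1}·y_i), indices taken mod 8.
Σ = (123) + (105) + (109) + (97) + (26) + (34) + (32) + (21) = 547
Area = |Σ|/2 = 273.5.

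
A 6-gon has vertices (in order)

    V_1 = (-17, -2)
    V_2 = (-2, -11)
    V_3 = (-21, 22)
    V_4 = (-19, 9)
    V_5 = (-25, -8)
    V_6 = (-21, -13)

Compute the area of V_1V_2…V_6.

Σ = (183) + (-275) + (229) + (377) + (157) + (-179) = 492
Area = |Σ|/2 = 246.

246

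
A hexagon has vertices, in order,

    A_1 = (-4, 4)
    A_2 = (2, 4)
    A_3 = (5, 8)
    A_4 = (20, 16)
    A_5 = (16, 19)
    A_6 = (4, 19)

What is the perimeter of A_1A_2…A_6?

|A_1A_2| = √((6)² + (0)²) = √36 = 6
|A_2A_3| = √((3)² + (4)²) = √25 = 5
|A_3A_4| = √((15)² + (8)²) = √289 = 17
|A_4A_5| = √((-4)² + (3)²) = √25 = 5
|A_5A_6| = √((-12)² + (0)²) = √144 = 12
|A_6A_1| = √((-8)² + (-15)²) = √289 = 17
Perimeter = 6 + 5 + 17 + 5 + 12 + 17 = 62.

62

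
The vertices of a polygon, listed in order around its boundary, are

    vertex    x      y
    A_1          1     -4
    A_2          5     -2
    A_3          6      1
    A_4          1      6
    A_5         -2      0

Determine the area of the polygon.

45

Apply the shoelace (surveyor's) formula: 2A = Σ (x_i·y_{i+1} − x_{i+1}·y_i), indices taken mod 5.
Σ = (18) + (17) + (35) + (12) + (8) = 90
Area = |Σ|/2 = 45.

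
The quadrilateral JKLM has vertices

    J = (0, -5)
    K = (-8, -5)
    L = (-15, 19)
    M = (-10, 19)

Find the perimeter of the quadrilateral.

|JK| = √((-8)² + (0)²) = √64 = 8
|KL| = √((-7)² + (24)²) = √625 = 25
|LM| = √((5)² + (0)²) = √25 = 5
|MJ| = √((10)² + (-24)²) = √676 = 26
Perimeter = 8 + 25 + 5 + 26 = 64.

64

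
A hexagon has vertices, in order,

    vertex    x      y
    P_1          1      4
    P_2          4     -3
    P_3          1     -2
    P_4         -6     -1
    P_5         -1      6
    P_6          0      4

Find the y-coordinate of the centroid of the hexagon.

Apply the surveyor's formula. First the cross-terms c_i = x_i·y_{i+1} − x_{i+1}·y_i:
  -19, -5, -13, -37, -4, -4  ⇒  2A = -82, A = -41.
Then Σ (y_i + y_{i+1})·c_i = -212, so ȳ = -212 / (6·(-41)) = 106/123.

106/123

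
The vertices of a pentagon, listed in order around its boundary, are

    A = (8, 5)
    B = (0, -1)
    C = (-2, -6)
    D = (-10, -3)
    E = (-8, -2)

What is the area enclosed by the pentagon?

46

Σ = (-8) + (-2) + (-54) + (-4) + (-24) = -92
Area = |Σ|/2 = 46.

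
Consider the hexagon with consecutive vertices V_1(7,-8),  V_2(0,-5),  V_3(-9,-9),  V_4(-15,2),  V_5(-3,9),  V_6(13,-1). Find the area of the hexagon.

Apply the shoelace formula: 2A = Σ (x_i·y_{i+1} − x_{i+1}·y_i), indices taken mod 6.
V_1→V_2: (7)(-5) − (0)(-8) = -35
V_2→V_3: (0)(-9) − (-9)(-5) = -45
V_3→V_4: (-9)(2) − (-15)(-9) = -153
V_4→V_5: (-15)(9) − (-3)(2) = -129
V_5→V_6: (-3)(-1) − (13)(9) = -114
V_6→V_1: (13)(-8) − (7)(-1) = -97
Σ = -573
Area = |Σ|/2 = 286.5.

286.5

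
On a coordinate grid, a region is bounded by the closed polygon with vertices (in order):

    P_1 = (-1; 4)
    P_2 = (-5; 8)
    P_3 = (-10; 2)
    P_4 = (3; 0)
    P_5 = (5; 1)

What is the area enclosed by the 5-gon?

50

Apply the surveyor's formula: 2A = Σ (x_i·y_{i+1} − x_{i+1}·y_i), indices taken mod 5.
Σ = (12) + (70) + (-6) + (3) + (21) = 100
Area = |Σ|/2 = 50.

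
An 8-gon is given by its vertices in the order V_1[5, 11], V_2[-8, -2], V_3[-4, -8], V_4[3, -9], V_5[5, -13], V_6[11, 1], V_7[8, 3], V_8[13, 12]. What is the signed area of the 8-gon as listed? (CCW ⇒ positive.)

256.5

Σ = (78) + (56) + (60) + (6) + (148) + (25) + (57) + (83) = 513
Signed area = Σ/2 = 256.5 (positive ⇒ counter-clockwise traversal).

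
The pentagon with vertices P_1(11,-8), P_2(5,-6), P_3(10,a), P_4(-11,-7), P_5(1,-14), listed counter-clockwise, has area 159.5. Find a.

The doubled signed area Σ (x_i y_{i+1} − x_{i+1} y_i) is linear in a.
With a=0 it equals 271; the coefficient of a is 16 (from the two edges through P_3).
So 16·a + 271 = 2·159.5 = 319 ⇒ a = 3.

3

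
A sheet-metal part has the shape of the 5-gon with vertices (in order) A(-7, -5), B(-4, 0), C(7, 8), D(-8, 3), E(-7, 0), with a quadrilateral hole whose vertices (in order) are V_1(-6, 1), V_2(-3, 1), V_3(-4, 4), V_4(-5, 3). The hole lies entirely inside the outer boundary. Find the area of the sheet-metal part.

39.5

Outer boundary:
Σ = (-20) + (-32) + (85) + (21) + (35) = 89
Area = |Σ|/2 = 44.5.
Hole:
Apply the surveyor's formula: 2A = Σ (x_i·y_{i+1} − x_{i+1}·y_i), indices taken mod 4.
V_1→V_2: (-6)(1) − (-3)(1) = -3
V_2→V_3: (-3)(4) − (-4)(1) = -8
V_3→V_4: (-4)(3) − (-5)(4) = 8
V_4→V_1: (-5)(1) − (-6)(3) = 13
Σ = 10
Area = |Σ|/2 = 5.
Net area = 44.5 − 5 = 39.5.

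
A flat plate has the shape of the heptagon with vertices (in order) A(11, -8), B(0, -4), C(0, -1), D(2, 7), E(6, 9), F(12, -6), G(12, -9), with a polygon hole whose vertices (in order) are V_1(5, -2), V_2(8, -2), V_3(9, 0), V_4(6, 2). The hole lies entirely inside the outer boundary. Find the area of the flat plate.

111.5

Outer boundary:
Cross-terms: -44, 0, 2, -24, -144, -36, 3  ⇒  Σ = -243
Area = |Σ|/2 = 121.5.
Hole:
Apply the shoelace (surveyor's) formula: 2A = Σ (x_i·y_{i+1} − x_{i+1}·y_i), indices taken mod 4.
Cross-terms: 6, 18, 18, -22  ⇒  Σ = 20
Area = |Σ|/2 = 10.
Net area = 121.5 − 10 = 111.5.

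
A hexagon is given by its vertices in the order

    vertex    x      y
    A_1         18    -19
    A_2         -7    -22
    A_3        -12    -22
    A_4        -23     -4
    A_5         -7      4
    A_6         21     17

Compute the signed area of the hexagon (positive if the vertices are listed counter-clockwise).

-1062.5

Apply the shoelace formula: 2A = Σ (x_i·y_{i+1} − x_{i+1}·y_i), indices taken mod 6.
A_1→A_2: (18)(-22) − (-7)(-19) = -529
A_2→A_3: (-7)(-22) − (-12)(-22) = -110
A_3→A_4: (-12)(-4) − (-23)(-22) = -458
A_4→A_5: (-23)(4) − (-7)(-4) = -120
A_5→A_6: (-7)(17) − (21)(4) = -203
A_6→A_1: (21)(-19) − (18)(17) = -705
Σ = -2125
Signed area = Σ/2 = -1062.5 (negative ⇒ clockwise traversal).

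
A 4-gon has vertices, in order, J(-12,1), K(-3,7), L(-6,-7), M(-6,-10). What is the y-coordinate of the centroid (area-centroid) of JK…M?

Apply Gauss's area formula. First the cross-terms c_i = x_i·y_{i+1} − x_{i+1}·y_i:
  -81, 63, 18, -126  ⇒  2A = -126, A = -63.
Then Σ (y_i + y_{i+1})·c_i = 180, so ȳ = 180 / (6·(-63)) = -10/21.

-10/21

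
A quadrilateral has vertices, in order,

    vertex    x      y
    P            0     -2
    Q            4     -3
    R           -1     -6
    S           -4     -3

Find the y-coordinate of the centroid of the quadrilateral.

Apply Gauss's area formula. First the cross-terms c_i = x_i·y_{i+1} − x_{i+1}·y_i:
  8, -27, -21, 8  ⇒  2A = -32, A = -16.
Then Σ (y_i + y_{i+1})·c_i = 352, so ȳ = 352 / (6·(-16)) = -11/3.

-11/3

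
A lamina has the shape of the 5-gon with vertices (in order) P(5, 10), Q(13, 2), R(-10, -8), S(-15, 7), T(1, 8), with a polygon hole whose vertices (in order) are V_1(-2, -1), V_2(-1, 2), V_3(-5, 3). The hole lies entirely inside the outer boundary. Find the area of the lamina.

269

Outer boundary:
Cross-terms: -120, -84, -190, -127, -30  ⇒  Σ = -551
Area = |Σ|/2 = 275.5.
Hole:
Apply the shoelace formula: 2A = Σ (x_i·y_{i+1} − x_{i+1}·y_i), indices taken mod 3.
Σ = (-5) + (7) + (11) = 13
Area = |Σ|/2 = 6.5.
Net area = 275.5 − 6.5 = 269.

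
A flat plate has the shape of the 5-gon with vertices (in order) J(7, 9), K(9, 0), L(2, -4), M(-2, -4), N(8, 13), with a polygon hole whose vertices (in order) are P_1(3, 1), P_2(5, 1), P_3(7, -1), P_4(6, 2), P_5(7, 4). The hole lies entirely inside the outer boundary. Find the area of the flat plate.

Outer boundary:
Apply the shoelace formula: 2A = Σ (x_i·y_{i+1} − x_{i+1}·y_i), indices taken mod 5.
Cross-terms: -81, -36, -16, 6, -19  ⇒  Σ = -146
Area = |Σ|/2 = 73.
Hole:
Σ = (-2) + (-12) + (20) + (10) + (-5) = 11
Area = |Σ|/2 = 5.5.
Net area = 73 − 5.5 = 67.5.

67.5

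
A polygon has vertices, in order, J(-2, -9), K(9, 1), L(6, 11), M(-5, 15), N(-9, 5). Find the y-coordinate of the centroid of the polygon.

145/37

Apply Gauss's area formula. First the cross-terms c_i = x_i·y_{i+1} − x_{i+1}·y_i:
  79, 93, 145, 110, 91  ⇒  2A = 518, A = 259.
Then Σ (y_i + y_{i+1})·c_i = 6090, so ȳ = 6090 / (6·259) = 145/37.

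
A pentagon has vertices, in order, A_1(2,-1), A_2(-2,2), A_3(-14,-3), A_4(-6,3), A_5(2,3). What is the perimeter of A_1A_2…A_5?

40

|A_1A_2| = √((-4)² + (3)²) = √25 = 5
|A_2A_3| = √((-12)² + (-5)²) = √169 = 13
|A_3A_4| = √((8)² + (6)²) = √100 = 10
|A_4A_5| = √((8)² + (0)²) = √64 = 8
|A_5A_1| = √((0)² + (-4)²) = √16 = 4
Perimeter = 5 + 13 + 10 + 8 + 4 = 40.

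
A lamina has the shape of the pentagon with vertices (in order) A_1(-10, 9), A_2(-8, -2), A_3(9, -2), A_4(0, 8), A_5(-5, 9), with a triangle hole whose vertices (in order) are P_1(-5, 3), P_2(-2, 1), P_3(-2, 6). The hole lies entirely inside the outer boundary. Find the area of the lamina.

134

Outer boundary:
Σ = (92) + (34) + (72) + (40) + (45) = 283
Area = |Σ|/2 = 141.5.
Hole:
Cross-terms: 1, -10, 24  ⇒  Σ = 15
Area = |Σ|/2 = 7.5.
Net area = 141.5 − 7.5 = 134.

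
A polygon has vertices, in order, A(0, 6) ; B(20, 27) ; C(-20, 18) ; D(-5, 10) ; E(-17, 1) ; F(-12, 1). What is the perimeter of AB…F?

|AB| = √((20)² + (21)²) = √841 = 29
|BC| = √((-40)² + (-9)²) = √1681 = 41
|CD| = √((15)² + (-8)²) = √289 = 17
|DE| = √((-12)² + (-9)²) = √225 = 15
|EF| = √((5)² + (0)²) = √25 = 5
|FA| = √((12)² + (5)²) = √169 = 13
Perimeter = 29 + 41 + 17 + 15 + 5 + 13 = 120.

120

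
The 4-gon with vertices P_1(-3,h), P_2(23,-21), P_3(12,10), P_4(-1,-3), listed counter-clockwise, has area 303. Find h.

The doubled signed area Σ (x_i y_{i+1} − x_{i+1} y_i) is linear in h.
With h=0 it equals 510; the coefficient of h is -24 (from the two edges through P_1).
So -24·h + 510 = 2·303 = 606 ⇒ h = -4.

-4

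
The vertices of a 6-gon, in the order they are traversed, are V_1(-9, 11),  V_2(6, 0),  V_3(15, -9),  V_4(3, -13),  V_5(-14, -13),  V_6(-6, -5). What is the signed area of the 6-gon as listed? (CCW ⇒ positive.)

-314

V_1→V_2: (-9)(0) − (6)(11) = -66
V_2→V_3: (6)(-9) − (15)(0) = -54
V_3→V_4: (15)(-13) − (3)(-9) = -168
V_4→V_5: (3)(-13) − (-14)(-13) = -221
V_5→V_6: (-14)(-5) − (-6)(-13) = -8
V_6→V_1: (-6)(11) − (-9)(-5) = -111
Σ = -628
Signed area = Σ/2 = -314 (negative ⇒ clockwise traversal).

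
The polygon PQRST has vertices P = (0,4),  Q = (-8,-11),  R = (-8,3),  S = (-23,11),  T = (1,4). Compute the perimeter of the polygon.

74

|PQ| = √((-8)² + (-15)²) = √289 = 17
|QR| = √((0)² + (14)²) = √196 = 14
|RS| = √((-15)² + (8)²) = √289 = 17
|ST| = √((24)² + (-7)²) = √625 = 25
|TP| = √((-1)² + (0)²) = √1 = 1
Perimeter = 17 + 14 + 17 + 25 + 1 = 74.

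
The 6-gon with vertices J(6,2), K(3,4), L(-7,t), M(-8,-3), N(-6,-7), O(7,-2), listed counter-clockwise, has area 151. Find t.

Write out the shoelace sum; only the two edges meeting at L involve t:
2·Area = [(3·t − (-7)·4) + ((-7)·(-3) − (-8)·t)] + 143
       = 11·t + 192 = 302
⇒ t = 10.

10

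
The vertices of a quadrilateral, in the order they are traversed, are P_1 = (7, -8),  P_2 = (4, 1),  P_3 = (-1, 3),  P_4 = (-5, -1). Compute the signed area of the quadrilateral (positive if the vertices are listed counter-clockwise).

Apply the shoelace formula: 2A = Σ (x_i·y_{i+1} − x_{i+1}·y_i), indices taken mod 4.
P_1→P_2: (7)(1) − (4)(-8) = 39
P_2→P_3: (4)(3) − (-1)(1) = 13
P_3→P_4: (-1)(-1) − (-5)(3) = 16
P_4→P_1: (-5)(-8) − (7)(-1) = 47
Σ = 115
Signed area = Σ/2 = 57.5 (positive ⇒ counter-clockwise traversal).

57.5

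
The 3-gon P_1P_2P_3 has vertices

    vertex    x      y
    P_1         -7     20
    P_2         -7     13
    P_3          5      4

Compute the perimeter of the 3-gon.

42

|P_1P_2| = √((0)² + (-7)²) = √49 = 7
|P_2P_3| = √((12)² + (-9)²) = √225 = 15
|P_3P_1| = √((-12)² + (16)²) = √400 = 20
Perimeter = 7 + 15 + 20 = 42.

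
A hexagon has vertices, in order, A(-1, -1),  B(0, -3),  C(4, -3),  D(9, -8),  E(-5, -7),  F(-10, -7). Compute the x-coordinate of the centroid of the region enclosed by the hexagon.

-0.16

Apply Gauss's area formula. First the cross-terms c_i = x_i·y_{i+1} − x_{i+1}·y_i:
  3, 12, -5, -103, -35, 3  ⇒  2A = -125, A = -62.5.
Then Σ (x_i + x_{i+1})·c_i = 60, so x̄ = 60 / (6·(-62.5)) = -0.16.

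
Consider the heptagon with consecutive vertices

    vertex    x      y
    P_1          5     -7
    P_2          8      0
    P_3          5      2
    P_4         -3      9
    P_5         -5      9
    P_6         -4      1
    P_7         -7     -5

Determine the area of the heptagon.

136.5

P_1→P_2: (5)(0) − (8)(-7) = 56
P_2→P_3: (8)(2) − (5)(0) = 16
P_3→P_4: (5)(9) − (-3)(2) = 51
P_4→P_5: (-3)(9) − (-5)(9) = 18
P_5→P_6: (-5)(1) − (-4)(9) = 31
P_6→P_7: (-4)(-5) − (-7)(1) = 27
P_7→P_1: (-7)(-7) − (5)(-5) = 74
Σ = 273
Area = |Σ|/2 = 136.5.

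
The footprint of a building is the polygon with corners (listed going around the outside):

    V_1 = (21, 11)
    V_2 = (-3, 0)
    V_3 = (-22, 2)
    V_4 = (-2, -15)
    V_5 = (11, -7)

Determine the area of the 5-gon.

404

Apply the shoelace (surveyor's) formula: 2A = Σ (x_i·y_{i+1} − x_{i+1}·y_i), indices taken mod 5.
Σ = (33) + (-6) + (334) + (179) + (268) = 808
Area = |Σ|/2 = 404.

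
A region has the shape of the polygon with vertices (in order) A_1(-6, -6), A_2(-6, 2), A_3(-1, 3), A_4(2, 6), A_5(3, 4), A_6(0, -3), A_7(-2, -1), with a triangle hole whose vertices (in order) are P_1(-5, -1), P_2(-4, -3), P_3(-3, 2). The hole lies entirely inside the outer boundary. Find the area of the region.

Outer boundary:
Apply the shoelace (surveyor's) formula: 2A = Σ (x_i·y_{i+1} − x_{i+1}·y_i), indices taken mod 7.
A_1→A_2: (-6)(2) − (-6)(-6) = -48
A_2→A_3: (-6)(3) − (-1)(2) = -16
A_3→A_4: (-1)(6) − (2)(3) = -12
A_4→A_5: (2)(4) − (3)(6) = -10
A_5→A_6: (3)(-3) − (0)(4) = -9
A_6→A_7: (0)(-1) − (-2)(-3) = -6
A_7→A_1: (-2)(-6) − (-6)(-1) = 6
Σ = -95
Area = |Σ|/2 = 47.5.
Hole:
Apply the surveyor's formula: 2A = Σ (x_i·y_{i+1} − x_{i+1}·y_i), indices taken mod 3.
Cross-terms: 11, -17, 13  ⇒  Σ = 7
Area = |Σ|/2 = 3.5.
Net area = 47.5 − 3.5 = 44.

44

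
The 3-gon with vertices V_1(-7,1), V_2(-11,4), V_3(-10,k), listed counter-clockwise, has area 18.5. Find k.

The doubled signed area Σ (x_i y_{i+1} − x_{i+1} y_i) is linear in k.
With k=0 it equals 13; the coefficient of k is -4 (from the two edges through V_3).
So -4·k + 13 = 2·18.5 = 37 ⇒ k = -6.

-6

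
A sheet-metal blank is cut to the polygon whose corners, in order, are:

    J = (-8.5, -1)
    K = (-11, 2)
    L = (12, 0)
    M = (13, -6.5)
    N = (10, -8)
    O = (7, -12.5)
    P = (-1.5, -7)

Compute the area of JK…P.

181.875

J→K: (-8.5)(2) − (-11)(-1) = -28
K→L: (-11)(0) − (12)(2) = -24
L→M: (12)(-6.5) − (13)(0) = -78
M→N: (13)(-8) − (10)(-6.5) = -39
N→O: (10)(-12.5) − (7)(-8) = -69
O→P: (7)(-7) − (-1.5)(-12.5) = -67.75
P→J: (-1.5)(-1) − (-8.5)(-7) = -58
Σ = -363.75
Area = |Σ|/2 = 181.875.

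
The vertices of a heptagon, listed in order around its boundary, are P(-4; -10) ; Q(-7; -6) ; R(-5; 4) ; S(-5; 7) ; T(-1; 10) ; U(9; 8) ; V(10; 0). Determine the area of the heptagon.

Cross-terms: -46, -58, -15, -43, -98, -80, -100  ⇒  Σ = -440
Area = |Σ|/2 = 220.

220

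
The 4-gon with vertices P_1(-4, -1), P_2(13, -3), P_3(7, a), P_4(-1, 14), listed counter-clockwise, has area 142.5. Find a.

Write out the shoelace sum; only the two edges meeting at P_3 involve a:
2·Area = [(13·a − 7·(-3)) + (7·14 − (-1)·a)] + 82
       = 14·a + 201 = 285
⇒ a = 6.

6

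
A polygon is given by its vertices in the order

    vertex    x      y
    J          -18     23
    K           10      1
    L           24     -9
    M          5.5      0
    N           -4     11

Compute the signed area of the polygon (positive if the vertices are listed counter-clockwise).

Apply the surveyor's formula: 2A = Σ (x_i·y_{i+1} − x_{i+1}·y_i), indices taken mod 5.
J→K: (-18)(1) − (10)(23) = -248
K→L: (10)(-9) − (24)(1) = -114
L→M: (24)(0) − (5.5)(-9) = 49.5
M→N: (5.5)(11) − (-4)(0) = 60.5
N→J: (-4)(23) − (-18)(11) = 106
Σ = -146
Signed area = Σ/2 = -73 (negative ⇒ clockwise traversal).

-73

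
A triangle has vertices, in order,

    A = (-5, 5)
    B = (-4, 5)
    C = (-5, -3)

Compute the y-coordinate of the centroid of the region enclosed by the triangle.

Apply the shoelace formula. First the cross-terms c_i = x_i·y_{i+1} − x_{i+1}·y_i:
  -5, 37, -40  ⇒  2A = -8, A = -4.
Then Σ (y_i + y_{i+1})·c_i = -56, so ȳ = -56 / (6·(-4)) = 7/3.

7/3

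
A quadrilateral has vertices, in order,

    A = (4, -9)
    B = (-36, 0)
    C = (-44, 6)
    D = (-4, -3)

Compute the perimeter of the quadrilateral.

|AB| = √((-40)² + (9)²) = √1681 = 41
|BC| = √((-8)² + (6)²) = √100 = 10
|CD| = √((40)² + (-9)²) = √1681 = 41
|DA| = √((8)² + (-6)²) = √100 = 10
Perimeter = 41 + 10 + 41 + 10 = 102.

102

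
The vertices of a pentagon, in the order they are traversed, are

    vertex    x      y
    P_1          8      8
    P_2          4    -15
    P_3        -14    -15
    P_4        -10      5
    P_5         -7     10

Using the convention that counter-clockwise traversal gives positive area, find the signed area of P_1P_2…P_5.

-421.5

Σ = (-152) + (-270) + (-220) + (-65) + (-136) = -843
Signed area = Σ/2 = -421.5 (negative ⇒ clockwise traversal).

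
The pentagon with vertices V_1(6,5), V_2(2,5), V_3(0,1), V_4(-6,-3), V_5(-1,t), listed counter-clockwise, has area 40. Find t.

Write out the shoelace sum; only the two edges meeting at V_5 involve t:
2·Area = [((-6)·t − (-1)·(-3)) + ((-1)·5 − 6·t)] + 28
       = -12·t + 20 = 80
⇒ t = -5.

-5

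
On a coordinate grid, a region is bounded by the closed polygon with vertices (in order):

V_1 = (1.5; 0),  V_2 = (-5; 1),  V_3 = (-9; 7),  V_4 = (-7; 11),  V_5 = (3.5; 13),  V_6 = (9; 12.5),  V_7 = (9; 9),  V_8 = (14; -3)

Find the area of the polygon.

228.625

Apply Gauss's area formula: 2A = Σ (x_i·y_{i+1} − x_{i+1}·y_i), indices taken mod 8.
Cross-terms: 1.5, -26, -50, -129.5, -73.25, -31.5, -153, 4.5  ⇒  Σ = -457.25
Area = |Σ|/2 = 228.625.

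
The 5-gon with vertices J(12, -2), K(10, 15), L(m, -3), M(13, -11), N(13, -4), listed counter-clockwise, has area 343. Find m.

The doubled signed area Σ (x_i y_{i+1} − x_{i+1} y_i) is linear in m.
With m=0 it equals 322; the coefficient of m is -26 (from the two edges through L).
So -26·m + 322 = 2·343 = 686 ⇒ m = -14.

-14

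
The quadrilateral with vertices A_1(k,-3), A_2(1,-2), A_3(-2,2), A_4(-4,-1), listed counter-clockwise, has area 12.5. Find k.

The doubled signed area Σ (x_i y_{i+1} − x_{i+1} y_i) is linear in k.
With k=0 it equals 23; the coefficient of k is -1 (from the two edges through A_1).
So -1·k + 23 = 2·12.5 = 25 ⇒ k = -2.

-2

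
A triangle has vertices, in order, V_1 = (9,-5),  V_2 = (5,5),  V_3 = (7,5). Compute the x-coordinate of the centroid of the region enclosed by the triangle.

7

Apply Gauss's area formula. First the cross-terms c_i = x_i·y_{i+1} − x_{i+1}·y_i:
  70, -10, -80  ⇒  2A = -20, A = -10.
Then Σ (x_i + x_{i+1})·c_i = -420, so x̄ = -420 / (6·(-10)) = 7.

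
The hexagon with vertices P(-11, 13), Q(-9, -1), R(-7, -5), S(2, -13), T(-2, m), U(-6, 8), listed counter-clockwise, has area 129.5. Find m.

3

The doubled signed area Σ (x_i y_{i+1} − x_{i+1} y_i) is linear in m.
With m=0 it equals 235; the coefficient of m is 8 (from the two edges through T).
So 8·m + 235 = 2·129.5 = 259 ⇒ m = 3.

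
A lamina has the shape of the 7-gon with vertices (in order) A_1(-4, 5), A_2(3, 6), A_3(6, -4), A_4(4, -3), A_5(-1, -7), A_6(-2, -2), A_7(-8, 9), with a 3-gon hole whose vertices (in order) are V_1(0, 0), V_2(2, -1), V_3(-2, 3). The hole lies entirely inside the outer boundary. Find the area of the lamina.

Outer boundary:
Apply the shoelace (surveyor's) formula: 2A = Σ (x_i·y_{i+1} − x_{i+1}·y_i), indices taken mod 7.
Σ = (-39) + (-48) + (-2) + (-31) + (-12) + (-34) + (-4) = -170
Area = |Σ|/2 = 85.
Hole:
Σ = (0) + (4) + (0) = 4
Area = |Σ|/2 = 2.
Net area = 85 − 2 = 83.

83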